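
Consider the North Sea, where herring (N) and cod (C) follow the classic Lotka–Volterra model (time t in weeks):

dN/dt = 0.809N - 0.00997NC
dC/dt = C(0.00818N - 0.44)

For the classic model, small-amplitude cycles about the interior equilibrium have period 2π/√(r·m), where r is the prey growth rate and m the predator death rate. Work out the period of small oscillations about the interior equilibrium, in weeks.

Here r = 0.809 and m = 0.44, so r·m = 0.356.
ω = √0.356 = 0.597 per week, hence T = 2π/ω ≈ 10.5 weeks.

T ≈ 10.5 weeks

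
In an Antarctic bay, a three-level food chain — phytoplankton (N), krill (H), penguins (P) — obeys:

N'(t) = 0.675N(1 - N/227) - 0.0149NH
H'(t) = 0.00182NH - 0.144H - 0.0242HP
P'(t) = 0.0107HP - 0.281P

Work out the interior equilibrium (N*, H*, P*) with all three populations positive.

N* ≈ 95.4, H* ≈ 26.3, P* ≈ 1.22

From dP/dt = 0: 0.0107H* = 0.281, so H* = 26.3.
From dN/dt = 0: 0.675(1 - N*/227) = 0.0149·26.3, giving N* = 227·(1 - 0.58) = 95.4.
From dH/dt = 0: 0.00182·95.4 - 0.144 = 0.0242P*, so P* = 0.0296/0.0242 = 1.22.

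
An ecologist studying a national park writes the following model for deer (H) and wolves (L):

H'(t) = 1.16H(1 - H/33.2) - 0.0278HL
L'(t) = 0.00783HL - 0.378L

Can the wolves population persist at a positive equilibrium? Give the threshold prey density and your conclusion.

Threshold H = 48.3; K < 48.3, so no, the predator goes extinct.

The predator equation gives dL/dt > 0 only when H > 0.378/0.00783 = 48.3.
Without the predator, H → K = 33.2. Since 33.2 < 48.3, the predator cannot invade.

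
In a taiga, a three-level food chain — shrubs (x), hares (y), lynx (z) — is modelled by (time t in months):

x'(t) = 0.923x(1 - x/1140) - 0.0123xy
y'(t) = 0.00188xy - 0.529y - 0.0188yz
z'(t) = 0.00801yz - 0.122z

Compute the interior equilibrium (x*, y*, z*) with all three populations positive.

From dz/dt = 0: 0.00801y* = 0.122, so y* = 15.2.
From dx/dt = 0: 0.923(1 - x*/1140) = 0.0123·15.2, giving x* = 1140·(1 - 0.203) = 909.
From dy/dt = 0: 0.00188·909 - 0.529 = 0.0188z*, so z* = 1.18/0.0188 = 62.7.

x* ≈ 909, y* ≈ 15.2, z* ≈ 62.7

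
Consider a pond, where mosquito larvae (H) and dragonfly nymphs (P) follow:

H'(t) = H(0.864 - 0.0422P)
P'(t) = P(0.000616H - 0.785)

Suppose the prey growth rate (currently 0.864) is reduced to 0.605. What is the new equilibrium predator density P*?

At the interior fixed point, setting dH/dt = 0 with H > 0 fixes P* = (prey growth rate)/(HP coefficient) — independent of the other coefficients.
With the change, P* = 0.605/0.0422 = 14.3; it falls from 20.5.

P* ≈ 14.3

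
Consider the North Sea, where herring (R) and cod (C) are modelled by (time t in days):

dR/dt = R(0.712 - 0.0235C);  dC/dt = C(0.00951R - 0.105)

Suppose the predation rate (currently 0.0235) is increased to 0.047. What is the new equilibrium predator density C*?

C* ≈ 15.1

At the interior fixed point, setting dR/dt = 0 with R > 0 fixes C* = (prey growth rate)/(RC coefficient) — independent of the other coefficients.
With the change, C* = 0.712/0.047 = 15.1; it falls from 30.3.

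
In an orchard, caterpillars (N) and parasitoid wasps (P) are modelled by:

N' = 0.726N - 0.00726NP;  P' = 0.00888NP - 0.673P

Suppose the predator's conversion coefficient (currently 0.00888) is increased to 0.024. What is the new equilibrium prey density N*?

At the interior fixed point, setting dP/dt = 0 with P > 0 fixes N* = (predator death rate)/(NP coefficient) — independent of the other coefficients.
With the change, N* = 0.673/0.024 = 28; it falls from 75.8.

N* ≈ 28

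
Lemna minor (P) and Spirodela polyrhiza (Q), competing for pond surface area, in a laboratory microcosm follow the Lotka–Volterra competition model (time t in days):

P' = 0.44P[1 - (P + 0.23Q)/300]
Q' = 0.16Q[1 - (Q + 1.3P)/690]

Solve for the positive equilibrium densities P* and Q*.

P* ≈ 202, Q* ≈ 428

Setting both brackets to zero gives the nullclines P + 0.23Q = 300 and 1.3P + Q = 690.
Substituting Q = 690 - 1.3P into the first: P(1 - 0.23·1.3) = 300 - 0.23·690.
So P* = 141/0.701 = 202, and then Q* = 690 - 1.3·202 = 428.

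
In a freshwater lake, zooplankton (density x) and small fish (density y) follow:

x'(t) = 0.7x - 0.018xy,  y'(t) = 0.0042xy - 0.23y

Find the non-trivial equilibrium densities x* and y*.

x* ≈ 54.8, y* ≈ 38.9

Set dy/dt = 0 with y > 0: 0.0042x - 0.23 = 0, so x* = 0.23/0.0042 = 54.8.
Set dx/dt = 0 with x > 0: 0.7 - 0.018y = 0, so y* = 0.7/0.018 = 38.9.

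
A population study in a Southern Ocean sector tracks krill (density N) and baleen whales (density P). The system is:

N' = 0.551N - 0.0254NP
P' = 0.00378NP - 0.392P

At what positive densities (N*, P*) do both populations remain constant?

N* ≈ 104, P* ≈ 21.7

Set dP/dt = 0 with P > 0: 0.00378N - 0.392 = 0, so N* = 0.392/0.00378 = 104.
Set dN/dt = 0 with N > 0: 0.551 - 0.0254P = 0, so P* = 0.551/0.0254 = 21.7.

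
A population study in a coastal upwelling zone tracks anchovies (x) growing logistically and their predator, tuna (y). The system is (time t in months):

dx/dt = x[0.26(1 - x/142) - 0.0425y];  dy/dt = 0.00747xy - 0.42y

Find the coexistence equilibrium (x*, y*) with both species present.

From dy/dt = 0 with y > 0: 0.00747x* = 0.42, so x* = 56.2.
Substitute into dx/dt = 0: 0.26(1 - 56.2/142) = 0.0425y*.
The bracket is 0.604, giving y* = 0.157/0.0425 = 3.7.

x* ≈ 56.2, y* ≈ 3.7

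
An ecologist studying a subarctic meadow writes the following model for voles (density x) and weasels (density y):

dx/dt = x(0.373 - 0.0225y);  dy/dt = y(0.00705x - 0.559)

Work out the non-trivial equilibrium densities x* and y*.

Set dy/dt = 0 with y > 0: 0.00705x - 0.559 = 0, so x* = 0.559/0.00705 = 79.3.
Set dx/dt = 0 with x > 0: 0.373 - 0.0225y = 0, so y* = 0.373/0.0225 = 16.6.

x* ≈ 79.3, y* ≈ 16.6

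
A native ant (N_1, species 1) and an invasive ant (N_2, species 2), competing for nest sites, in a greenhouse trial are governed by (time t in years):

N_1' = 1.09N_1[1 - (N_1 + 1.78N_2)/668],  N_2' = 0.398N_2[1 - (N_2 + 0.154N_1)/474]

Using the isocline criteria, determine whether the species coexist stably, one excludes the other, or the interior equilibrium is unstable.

species 2 excludes species 1

Compare the nullcline intercepts: K1/α12 = 668/1.78 = 375 < K2 = 474; K2/α21 = 474/0.154 = 3080 > K1 = 668.
Since the inequalities point opposite ways, species 2 can invade but species 1 cannot.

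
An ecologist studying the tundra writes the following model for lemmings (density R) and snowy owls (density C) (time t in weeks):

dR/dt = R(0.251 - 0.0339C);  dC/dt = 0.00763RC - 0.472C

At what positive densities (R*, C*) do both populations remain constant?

R* ≈ 61.9, C* ≈ 7.4

Set dC/dt = 0 with C > 0: 0.00763R - 0.472 = 0, so R* = 0.472/0.00763 = 61.9.
Set dR/dt = 0 with R > 0: 0.251 - 0.0339C = 0, so C* = 0.251/0.0339 = 7.4.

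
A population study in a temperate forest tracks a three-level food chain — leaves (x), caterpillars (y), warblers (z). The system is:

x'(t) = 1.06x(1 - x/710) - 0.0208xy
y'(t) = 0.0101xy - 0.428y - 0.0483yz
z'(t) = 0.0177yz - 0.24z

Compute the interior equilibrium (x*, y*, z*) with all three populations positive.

x* ≈ 521, y* ≈ 13.6, z* ≈ 100

From dz/dt = 0: 0.0177y* = 0.24, so y* = 13.6.
From dx/dt = 0: 1.06(1 - x*/710) = 0.0208·13.6, giving x* = 710·(1 - 0.266) = 521.
From dy/dt = 0: 0.0101·521 - 0.428 = 0.0483z*, so z* = 4.84/0.0483 = 100.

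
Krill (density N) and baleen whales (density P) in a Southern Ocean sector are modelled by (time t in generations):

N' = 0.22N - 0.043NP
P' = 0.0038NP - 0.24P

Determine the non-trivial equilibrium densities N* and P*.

N* ≈ 63.2, P* ≈ 5.12

Set dP/dt = 0 with P > 0: 0.0038N - 0.24 = 0, so N* = 0.24/0.0038 = 63.2.
Set dN/dt = 0 with N > 0: 0.22 - 0.043P = 0, so P* = 0.22/0.043 = 5.12.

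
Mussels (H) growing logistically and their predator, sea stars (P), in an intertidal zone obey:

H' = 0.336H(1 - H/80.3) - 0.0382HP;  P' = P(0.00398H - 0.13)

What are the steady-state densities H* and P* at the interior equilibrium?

From dP/dt = 0 with P > 0: 0.00398H* = 0.13, so H* = 32.7.
Substitute into dH/dt = 0: 0.336(1 - 32.7/80.3) = 0.0382P*.
The bracket is 0.593, giving P* = 0.199/0.0382 = 5.22.

H* ≈ 32.7, P* ≈ 5.22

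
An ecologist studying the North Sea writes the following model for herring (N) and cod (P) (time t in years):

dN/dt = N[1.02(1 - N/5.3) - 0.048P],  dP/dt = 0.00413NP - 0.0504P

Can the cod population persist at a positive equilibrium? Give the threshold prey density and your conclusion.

Threshold N = 12.2; K < 12.2, so no, the predator goes extinct.

The predator equation gives dP/dt > 0 only when N > 0.0504/0.00413 = 12.2.
Without the predator, N → K = 5.3. Since 5.3 < 12.2, the predator cannot invade.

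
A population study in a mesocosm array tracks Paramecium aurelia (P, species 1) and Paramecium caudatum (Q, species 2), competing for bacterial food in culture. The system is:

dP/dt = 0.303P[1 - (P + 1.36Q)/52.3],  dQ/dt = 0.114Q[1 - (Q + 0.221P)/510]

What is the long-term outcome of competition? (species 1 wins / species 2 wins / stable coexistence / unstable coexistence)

species 2 excludes species 1

Compare the nullcline intercepts: K1/α12 = 52.3/1.36 = 38.5 < K2 = 510; K2/α21 = 510/0.221 = 2310 > K1 = 52.3.
Since the inequalities point opposite ways, species 2 can invade but species 1 cannot.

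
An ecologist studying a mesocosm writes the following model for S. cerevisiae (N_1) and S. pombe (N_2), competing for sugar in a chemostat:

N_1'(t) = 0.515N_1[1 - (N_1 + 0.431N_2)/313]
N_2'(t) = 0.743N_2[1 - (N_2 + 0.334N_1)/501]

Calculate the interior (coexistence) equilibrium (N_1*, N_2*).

N_1* ≈ 113, N_2* ≈ 463

Setting both brackets to zero gives the nullclines N_1 + 0.431N_2 = 313 and 0.334N_1 + N_2 = 501.
Substituting N_2 = 501 - 0.334N_1 into the first: N_1(1 - 0.431·0.334) = 313 - 0.431·501.
So N_1* = 97.1/0.856 = 113, and then N_2* = 501 - 0.334·113 = 463.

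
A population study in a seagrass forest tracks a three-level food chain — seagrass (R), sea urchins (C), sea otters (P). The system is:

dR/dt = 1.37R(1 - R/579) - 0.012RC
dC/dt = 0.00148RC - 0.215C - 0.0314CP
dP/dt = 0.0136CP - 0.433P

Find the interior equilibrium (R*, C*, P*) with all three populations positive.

From dP/dt = 0: 0.0136C* = 0.433, so C* = 31.8.
From dR/dt = 0: 1.37(1 - R*/579) = 0.012·31.8, giving R* = 579·(1 - 0.279) = 418.
From dC/dt = 0: 0.00148·418 - 0.215 = 0.0314P*, so P* = 0.403/0.0314 = 12.8.

R* ≈ 418, C* ≈ 31.8, P* ≈ 12.8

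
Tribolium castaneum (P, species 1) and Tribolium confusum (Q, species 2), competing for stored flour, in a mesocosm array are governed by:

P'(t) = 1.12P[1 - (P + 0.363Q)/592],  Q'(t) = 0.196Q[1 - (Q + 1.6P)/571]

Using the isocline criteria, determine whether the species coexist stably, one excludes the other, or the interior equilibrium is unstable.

species 1 excludes species 2

Compare the nullcline intercepts: K1/α12 = 592/0.363 = 1630 > K2 = 571; K2/α21 = 571/1.6 = 357 < K1 = 592.
Since the inequalities point opposite ways, species 1 can invade but species 2 cannot.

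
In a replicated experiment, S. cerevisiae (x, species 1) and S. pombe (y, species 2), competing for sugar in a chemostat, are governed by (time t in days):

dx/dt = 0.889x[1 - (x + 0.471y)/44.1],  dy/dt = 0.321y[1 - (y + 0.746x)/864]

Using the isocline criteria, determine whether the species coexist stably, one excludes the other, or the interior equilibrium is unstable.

Compare the nullcline intercepts: K1/α12 = 44.1/0.471 = 93.6 < K2 = 864; K2/α21 = 864/0.746 = 1160 > K1 = 44.1.
Since the inequalities point opposite ways, species 2 can invade but species 1 cannot.

species 2 excludes species 1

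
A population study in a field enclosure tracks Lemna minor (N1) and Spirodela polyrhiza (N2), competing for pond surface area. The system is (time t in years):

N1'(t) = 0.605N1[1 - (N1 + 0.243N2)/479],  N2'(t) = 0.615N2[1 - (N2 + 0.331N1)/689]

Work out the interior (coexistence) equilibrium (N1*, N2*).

N1* ≈ 339, N2* ≈ 577

Setting both brackets to zero gives the nullclines N1 + 0.243N2 = 479 and 0.331N1 + N2 = 689.
Substituting N2 = 689 - 0.331N1 into the first: N1(1 - 0.243·0.331) = 479 - 0.243·689.
So N1* = 312/0.92 = 339, and then N2* = 689 - 0.331·339 = 577.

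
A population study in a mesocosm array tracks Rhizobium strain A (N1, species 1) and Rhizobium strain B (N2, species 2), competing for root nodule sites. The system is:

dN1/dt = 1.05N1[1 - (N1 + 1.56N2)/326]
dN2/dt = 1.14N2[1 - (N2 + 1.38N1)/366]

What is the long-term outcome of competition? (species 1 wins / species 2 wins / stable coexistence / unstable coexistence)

Compare the nullcline intercepts: K1/α12 = 326/1.56 = 209 < K2 = 366; K2/α21 = 366/1.38 = 265 < K1 = 326.
Since both are reversed, neither can invade when rare; the interior point is a saddle.

unstable coexistence (outcome depends on initial conditions)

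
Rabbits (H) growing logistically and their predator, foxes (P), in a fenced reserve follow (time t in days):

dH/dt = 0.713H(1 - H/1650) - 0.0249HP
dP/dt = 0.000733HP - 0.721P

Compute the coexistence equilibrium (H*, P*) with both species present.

H* ≈ 984, P* ≈ 11.6

From dP/dt = 0 with P > 0: 0.000733H* = 0.721, so H* = 984.
Substitute into dH/dt = 0: 0.713(1 - 984/1650) = 0.0249P*.
The bracket is 0.404, giving P* = 0.288/0.0249 = 11.6.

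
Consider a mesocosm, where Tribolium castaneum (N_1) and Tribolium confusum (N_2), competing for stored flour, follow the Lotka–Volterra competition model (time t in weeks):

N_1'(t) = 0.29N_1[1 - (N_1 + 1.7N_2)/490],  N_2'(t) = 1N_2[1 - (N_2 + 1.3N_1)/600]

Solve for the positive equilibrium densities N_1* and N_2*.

N_1* ≈ 438, N_2* ≈ 30.6

Setting both brackets to zero gives the nullclines N_1 + 1.7N_2 = 490 and 1.3N_1 + N_2 = 600.
Substituting N_2 = 600 - 1.3N_1 into the first: N_1(1 - 1.7·1.3) = 490 - 1.7·600.
So N_1* = -530/-1.21 = 438, and then N_2* = 600 - 1.3·438 = 30.6.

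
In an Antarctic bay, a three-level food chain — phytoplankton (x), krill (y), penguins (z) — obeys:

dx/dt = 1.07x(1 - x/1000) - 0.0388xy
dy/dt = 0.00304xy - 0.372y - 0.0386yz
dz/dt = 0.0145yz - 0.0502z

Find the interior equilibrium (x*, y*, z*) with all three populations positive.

From dz/dt = 0: 0.0145y* = 0.0502, so y* = 3.46.
From dx/dt = 0: 1.07(1 - x*/1000) = 0.0388·3.46, giving x* = 1000·(1 - 0.126) = 874.
From dy/dt = 0: 0.00304·874 - 0.372 = 0.0386z*, so z* = 2.29/0.0386 = 59.2.

x* ≈ 874, y* ≈ 3.46, z* ≈ 59.2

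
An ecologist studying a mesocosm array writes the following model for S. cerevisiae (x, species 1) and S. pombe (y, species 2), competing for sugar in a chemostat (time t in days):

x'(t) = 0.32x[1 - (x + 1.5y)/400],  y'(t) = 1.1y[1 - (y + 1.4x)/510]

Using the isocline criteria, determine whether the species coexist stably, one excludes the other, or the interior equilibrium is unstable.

unstable coexistence (outcome depends on initial conditions)

Compare the nullcline intercepts: K1/α12 = 400/1.5 = 267 < K2 = 510; K2/α21 = 510/1.4 = 364 < K1 = 400.
Since both are reversed, neither can invade when rare; the interior point is a saddle.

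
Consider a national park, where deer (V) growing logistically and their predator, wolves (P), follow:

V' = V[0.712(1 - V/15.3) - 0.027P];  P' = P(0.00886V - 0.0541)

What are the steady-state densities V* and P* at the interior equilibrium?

V* ≈ 6.11, P* ≈ 15.8

From dP/dt = 0 with P > 0: 0.00886V* = 0.0541, so V* = 6.11.
Substitute into dV/dt = 0: 0.712(1 - 6.11/15.3) = 0.027P*.
The bracket is 0.601, giving P* = 0.428/0.027 = 15.8.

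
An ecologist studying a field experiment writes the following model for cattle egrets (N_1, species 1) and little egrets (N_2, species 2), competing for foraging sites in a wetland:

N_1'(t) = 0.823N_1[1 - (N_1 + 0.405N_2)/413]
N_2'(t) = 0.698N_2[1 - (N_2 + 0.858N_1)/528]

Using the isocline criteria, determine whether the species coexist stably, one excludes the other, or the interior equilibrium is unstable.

Compare the nullcline intercepts: K1/α12 = 413/0.405 = 1020 > K2 = 528; K2/α21 = 528/0.858 = 615 > K1 = 413.
Since both inequalities hold, each species can invade when rare, so the interior equilibrium is stable.

stable coexistence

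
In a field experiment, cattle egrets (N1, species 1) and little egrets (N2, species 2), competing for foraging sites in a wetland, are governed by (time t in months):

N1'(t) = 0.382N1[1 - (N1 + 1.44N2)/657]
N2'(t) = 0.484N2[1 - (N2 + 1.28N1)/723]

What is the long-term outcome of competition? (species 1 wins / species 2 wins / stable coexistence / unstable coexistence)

Compare the nullcline intercepts: K1/α12 = 657/1.44 = 456 < K2 = 723; K2/α21 = 723/1.28 = 565 < K1 = 657.
Since both are reversed, neither can invade when rare; the interior point is a saddle.

unstable coexistence (outcome depends on initial conditions)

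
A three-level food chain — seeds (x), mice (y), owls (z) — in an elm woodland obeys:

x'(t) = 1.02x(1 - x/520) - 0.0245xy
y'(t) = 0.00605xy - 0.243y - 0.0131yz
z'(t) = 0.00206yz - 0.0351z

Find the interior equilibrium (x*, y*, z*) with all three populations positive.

x* ≈ 307, y* ≈ 17, z* ≈ 123

From dz/dt = 0: 0.00206y* = 0.0351, so y* = 17.
From dx/dt = 0: 1.02(1 - x*/520) = 0.0245·17, giving x* = 520·(1 - 0.409) = 307.
From dy/dt = 0: 0.00605·307 - 0.243 = 0.0131z*, so z* = 1.62/0.0131 = 123.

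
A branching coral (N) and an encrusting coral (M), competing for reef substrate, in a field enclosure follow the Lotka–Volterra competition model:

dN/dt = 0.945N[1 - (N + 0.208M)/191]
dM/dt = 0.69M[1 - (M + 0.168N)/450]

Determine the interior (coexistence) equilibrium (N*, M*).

Setting both brackets to zero gives the nullclines N + 0.208M = 191 and 0.168N + M = 450.
Substituting M = 450 - 0.168N into the first: N(1 - 0.208·0.168) = 191 - 0.208·450.
So N* = 97.4/0.965 = 101, and then M* = 450 - 0.168·101 = 433.

N* ≈ 101, M* ≈ 433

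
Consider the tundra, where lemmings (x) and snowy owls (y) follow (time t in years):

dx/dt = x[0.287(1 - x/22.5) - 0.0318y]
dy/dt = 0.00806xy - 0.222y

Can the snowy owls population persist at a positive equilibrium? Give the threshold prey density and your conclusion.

The predator equation gives dy/dt > 0 only when x > 0.222/0.00806 = 27.5.
Without the predator, x → K = 22.5. Since 22.5 < 27.5, the predator cannot invade.

Threshold x = 27.5; K < 27.5, so no, the predator goes extinct.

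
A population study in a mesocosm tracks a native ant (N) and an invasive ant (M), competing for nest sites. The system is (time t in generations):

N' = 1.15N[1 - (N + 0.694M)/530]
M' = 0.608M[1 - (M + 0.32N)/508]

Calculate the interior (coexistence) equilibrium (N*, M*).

N* ≈ 228, M* ≈ 435

Setting both brackets to zero gives the nullclines N + 0.694M = 530 and 0.32N + M = 508.
Substituting M = 508 - 0.32N into the first: N(1 - 0.694·0.32) = 530 - 0.694·508.
So N* = 177/0.778 = 228, and then M* = 508 - 0.32·228 = 435.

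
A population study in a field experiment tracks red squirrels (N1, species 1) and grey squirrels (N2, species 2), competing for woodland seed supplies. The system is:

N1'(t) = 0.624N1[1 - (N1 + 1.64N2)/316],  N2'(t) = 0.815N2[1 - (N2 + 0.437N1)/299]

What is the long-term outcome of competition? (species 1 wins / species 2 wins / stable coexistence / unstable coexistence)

species 2 excludes species 1

Compare the nullcline intercepts: K1/α12 = 316/1.64 = 193 < K2 = 299; K2/α21 = 299/0.437 = 684 > K1 = 316.
Since the inequalities point opposite ways, species 2 can invade but species 1 cannot.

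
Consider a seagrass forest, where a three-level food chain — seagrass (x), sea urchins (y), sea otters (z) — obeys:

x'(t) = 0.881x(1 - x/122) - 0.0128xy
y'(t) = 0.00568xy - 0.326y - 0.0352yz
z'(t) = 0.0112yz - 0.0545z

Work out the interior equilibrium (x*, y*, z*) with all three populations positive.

x* ≈ 113, y* ≈ 4.87, z* ≈ 9.03

From dz/dt = 0: 0.0112y* = 0.0545, so y* = 4.87.
From dx/dt = 0: 0.881(1 - x*/122) = 0.0128·4.87, giving x* = 122·(1 - 0.0707) = 113.
From dy/dt = 0: 0.00568·113 - 0.326 = 0.0352z*, so z* = 0.318/0.0352 = 9.03.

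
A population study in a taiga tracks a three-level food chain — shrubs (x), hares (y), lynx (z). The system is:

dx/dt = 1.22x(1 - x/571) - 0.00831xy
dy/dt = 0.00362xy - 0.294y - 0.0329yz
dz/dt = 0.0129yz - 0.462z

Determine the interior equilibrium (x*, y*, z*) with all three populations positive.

From dz/dt = 0: 0.0129y* = 0.462, so y* = 35.8.
From dx/dt = 0: 1.22(1 - x*/571) = 0.00831·35.8, giving x* = 571·(1 - 0.244) = 432.
From dy/dt = 0: 0.00362·432 - 0.294 = 0.0329z*, so z* = 1.27/0.0329 = 38.6.

x* ≈ 432, y* ≈ 35.8, z* ≈ 38.6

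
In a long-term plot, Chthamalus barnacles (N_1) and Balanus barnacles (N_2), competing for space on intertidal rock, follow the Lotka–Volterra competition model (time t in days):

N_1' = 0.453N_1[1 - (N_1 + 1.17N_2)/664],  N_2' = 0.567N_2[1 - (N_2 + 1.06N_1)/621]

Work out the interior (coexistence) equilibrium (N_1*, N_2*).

Setting both brackets to zero gives the nullclines N_1 + 1.17N_2 = 664 and 1.06N_1 + N_2 = 621.
Substituting N_2 = 621 - 1.06N_1 into the first: N_1(1 - 1.17·1.06) = 664 - 1.17·621.
So N_1* = -62.6/-0.24 = 260, and then N_2* = 621 - 1.06·260 = 345.

N_1* ≈ 260, N_2* ≈ 345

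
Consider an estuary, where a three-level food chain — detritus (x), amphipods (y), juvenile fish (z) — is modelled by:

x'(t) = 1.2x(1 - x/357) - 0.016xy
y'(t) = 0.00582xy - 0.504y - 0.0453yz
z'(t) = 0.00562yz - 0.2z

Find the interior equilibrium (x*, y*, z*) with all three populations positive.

From dz/dt = 0: 0.00562y* = 0.2, so y* = 35.6.
From dx/dt = 0: 1.2(1 - x*/357) = 0.016·35.6, giving x* = 357·(1 - 0.474) = 188.
From dy/dt = 0: 0.00582·188 - 0.504 = 0.0453z*, so z* = 0.588/0.0453 = 13.

x* ≈ 188, y* ≈ 35.6, z* ≈ 13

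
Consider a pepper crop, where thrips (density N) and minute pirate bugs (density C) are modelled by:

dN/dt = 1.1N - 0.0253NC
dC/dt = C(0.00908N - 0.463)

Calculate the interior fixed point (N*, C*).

Set dC/dt = 0 with C > 0: 0.00908N - 0.463 = 0, so N* = 0.463/0.00908 = 51.
Set dN/dt = 0 with N > 0: 1.1 - 0.0253C = 0, so C* = 1.1/0.0253 = 43.5.

N* ≈ 51, C* ≈ 43.5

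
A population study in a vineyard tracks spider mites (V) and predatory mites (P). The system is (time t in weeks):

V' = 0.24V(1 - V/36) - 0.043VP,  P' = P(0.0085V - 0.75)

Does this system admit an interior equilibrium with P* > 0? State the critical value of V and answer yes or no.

The predator equation gives dP/dt > 0 only when V > 0.75/0.0085 = 88.2.
Without the predator, V → K = 36. Since 36 < 88.2, the predator cannot invade.

Threshold V = 88.2; K < 88.2, so no, the predator goes extinct.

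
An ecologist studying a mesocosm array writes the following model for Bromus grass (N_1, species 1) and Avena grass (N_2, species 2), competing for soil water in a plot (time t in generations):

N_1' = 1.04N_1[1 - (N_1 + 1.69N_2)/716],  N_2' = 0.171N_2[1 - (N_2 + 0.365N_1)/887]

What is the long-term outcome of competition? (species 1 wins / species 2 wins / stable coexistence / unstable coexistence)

species 2 excludes species 1

Compare the nullcline intercepts: K1/α12 = 716/1.69 = 424 < K2 = 887; K2/α21 = 887/0.365 = 2430 > K1 = 716.
Since the inequalities point opposite ways, species 2 can invade but species 1 cannot.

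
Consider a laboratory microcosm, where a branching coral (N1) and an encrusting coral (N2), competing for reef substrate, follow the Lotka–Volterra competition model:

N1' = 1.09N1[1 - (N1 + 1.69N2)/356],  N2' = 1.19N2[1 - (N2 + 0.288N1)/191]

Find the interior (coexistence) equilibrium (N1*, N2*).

Setting both brackets to zero gives the nullclines N1 + 1.69N2 = 356 and 0.288N1 + N2 = 191.
Substituting N2 = 191 - 0.288N1 into the first: N1(1 - 1.69·0.288) = 356 - 1.69·191.
So N1* = 33.2/0.513 = 64.7, and then N2* = 191 - 0.288·64.7 = 172.

N1* ≈ 64.7, N2* ≈ 172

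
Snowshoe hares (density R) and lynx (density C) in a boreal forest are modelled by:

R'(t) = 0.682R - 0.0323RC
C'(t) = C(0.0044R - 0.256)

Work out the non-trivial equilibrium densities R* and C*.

R* ≈ 58.2, C* ≈ 21.1

Set dC/dt = 0 with C > 0: 0.0044R - 0.256 = 0, so R* = 0.256/0.0044 = 58.2.
Set dR/dt = 0 with R > 0: 0.682 - 0.0323C = 0, so C* = 0.682/0.0323 = 21.1.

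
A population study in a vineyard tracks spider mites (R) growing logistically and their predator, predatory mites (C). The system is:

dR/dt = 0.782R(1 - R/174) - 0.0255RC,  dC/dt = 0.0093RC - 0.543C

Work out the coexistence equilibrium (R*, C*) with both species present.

R* ≈ 58.4, C* ≈ 20.4

From dC/dt = 0 with C > 0: 0.0093R* = 0.543, so R* = 58.4.
Substitute into dR/dt = 0: 0.782(1 - 58.4/174) = 0.0255C*.
The bracket is 0.664, giving C* = 0.52/0.0255 = 20.4.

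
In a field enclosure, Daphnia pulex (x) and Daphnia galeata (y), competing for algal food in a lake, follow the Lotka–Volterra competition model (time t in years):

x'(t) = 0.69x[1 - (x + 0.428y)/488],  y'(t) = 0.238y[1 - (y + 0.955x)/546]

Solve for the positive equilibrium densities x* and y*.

x* ≈ 430, y* ≈ 135

Setting both brackets to zero gives the nullclines x + 0.428y = 488 and 0.955x + y = 546.
Substituting y = 546 - 0.955x into the first: x(1 - 0.428·0.955) = 488 - 0.428·546.
So x* = 254/0.591 = 430, and then y* = 546 - 0.955·430 = 135.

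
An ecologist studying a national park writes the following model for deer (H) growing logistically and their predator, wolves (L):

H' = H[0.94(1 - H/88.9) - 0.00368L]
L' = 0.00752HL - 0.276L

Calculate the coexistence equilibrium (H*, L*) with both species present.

From dL/dt = 0 with L > 0: 0.00752H* = 0.276, so H* = 36.7.
Substitute into dH/dt = 0: 0.94(1 - 36.7/88.9) = 0.00368L*.
The bracket is 0.587, giving L* = 0.552/0.00368 = 150.

H* ≈ 36.7, L* ≈ 150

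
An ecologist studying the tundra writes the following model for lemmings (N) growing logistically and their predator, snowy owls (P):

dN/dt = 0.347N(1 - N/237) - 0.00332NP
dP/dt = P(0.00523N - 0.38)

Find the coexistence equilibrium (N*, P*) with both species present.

From dP/dt = 0 with P > 0: 0.00523N* = 0.38, so N* = 72.7.
Substitute into dN/dt = 0: 0.347(1 - 72.7/237) = 0.00332P*.
The bracket is 0.693, giving P* = 0.241/0.00332 = 72.5.

N* ≈ 72.7, P* ≈ 72.5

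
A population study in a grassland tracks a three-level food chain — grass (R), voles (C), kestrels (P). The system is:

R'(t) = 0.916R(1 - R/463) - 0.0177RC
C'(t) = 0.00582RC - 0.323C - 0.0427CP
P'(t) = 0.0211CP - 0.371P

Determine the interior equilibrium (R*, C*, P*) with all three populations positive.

From dP/dt = 0: 0.0211C* = 0.371, so C* = 17.6.
From dR/dt = 0: 0.916(1 - R*/463) = 0.0177·17.6, giving R* = 463·(1 - 0.34) = 306.
From dC/dt = 0: 0.00582·306 - 0.323 = 0.0427P*, so P* = 1.46/0.0427 = 34.1.

R* ≈ 306, C* ≈ 17.6, P* ≈ 34.1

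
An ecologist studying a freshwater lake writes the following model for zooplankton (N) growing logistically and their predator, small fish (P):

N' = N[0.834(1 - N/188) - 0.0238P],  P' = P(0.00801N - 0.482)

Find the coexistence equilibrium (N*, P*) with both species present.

From dP/dt = 0 with P > 0: 0.00801N* = 0.482, so N* = 60.2.
Substitute into dN/dt = 0: 0.834(1 - 60.2/188) = 0.0238P*.
The bracket is 0.68, giving P* = 0.567/0.0238 = 23.8.

N* ≈ 60.2, P* ≈ 23.8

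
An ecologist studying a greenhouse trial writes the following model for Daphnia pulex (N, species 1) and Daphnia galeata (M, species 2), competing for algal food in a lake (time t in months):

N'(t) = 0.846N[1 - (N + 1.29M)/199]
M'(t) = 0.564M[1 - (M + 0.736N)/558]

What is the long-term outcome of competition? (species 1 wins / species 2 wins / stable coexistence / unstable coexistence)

Compare the nullcline intercepts: K1/α12 = 199/1.29 = 154 < K2 = 558; K2/α21 = 558/0.736 = 758 > K1 = 199.
Since the inequalities point opposite ways, species 2 can invade but species 1 cannot.

species 2 excludes species 1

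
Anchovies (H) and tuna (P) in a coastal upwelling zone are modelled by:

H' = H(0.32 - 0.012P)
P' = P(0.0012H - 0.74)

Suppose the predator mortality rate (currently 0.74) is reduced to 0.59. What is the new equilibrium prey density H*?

At the interior fixed point, setting dP/dt = 0 with P > 0 fixes H* = (predator death rate)/(HP coefficient) — independent of the other coefficients.
With the change, H* = 0.59/0.0012 = 492; it falls from 617.

H* ≈ 492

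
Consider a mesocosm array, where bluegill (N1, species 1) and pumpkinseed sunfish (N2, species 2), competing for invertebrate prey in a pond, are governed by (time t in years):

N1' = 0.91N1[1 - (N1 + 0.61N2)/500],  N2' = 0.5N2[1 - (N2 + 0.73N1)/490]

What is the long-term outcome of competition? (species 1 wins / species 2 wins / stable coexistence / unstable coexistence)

stable coexistence

Compare the nullcline intercepts: K1/α12 = 500/0.61 = 820 > K2 = 490; K2/α21 = 490/0.73 = 671 > K1 = 500.
Since both inequalities hold, each species can invade when rare, so the interior equilibrium is stable.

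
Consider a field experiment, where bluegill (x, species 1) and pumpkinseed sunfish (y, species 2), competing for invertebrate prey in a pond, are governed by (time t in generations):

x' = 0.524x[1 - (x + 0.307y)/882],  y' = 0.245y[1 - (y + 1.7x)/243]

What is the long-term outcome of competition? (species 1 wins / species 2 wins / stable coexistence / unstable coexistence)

species 1 excludes species 2

Compare the nullcline intercepts: K1/α12 = 882/0.307 = 2870 > K2 = 243; K2/α21 = 243/1.7 = 143 < K1 = 882.
Since the inequalities point opposite ways, species 1 can invade but species 2 cannot.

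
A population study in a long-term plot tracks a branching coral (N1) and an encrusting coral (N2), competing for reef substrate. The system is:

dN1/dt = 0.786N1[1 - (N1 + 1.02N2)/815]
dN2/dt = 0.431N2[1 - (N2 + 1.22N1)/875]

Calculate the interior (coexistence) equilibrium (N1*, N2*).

Setting both brackets to zero gives the nullclines N1 + 1.02N2 = 815 and 1.22N1 + N2 = 875.
Substituting N2 = 875 - 1.22N1 into the first: N1(1 - 1.02·1.22) = 815 - 1.02·875.
So N1* = -77.5/-0.244 = 317, and then N2* = 875 - 1.22·317 = 488.

N1* ≈ 317, N2* ≈ 488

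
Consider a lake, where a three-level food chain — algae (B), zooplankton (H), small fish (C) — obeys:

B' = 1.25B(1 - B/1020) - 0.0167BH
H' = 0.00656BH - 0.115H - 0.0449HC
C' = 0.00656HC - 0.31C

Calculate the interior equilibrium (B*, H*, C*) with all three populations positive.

From dC/dt = 0: 0.00656H* = 0.31, so H* = 47.3.
From dB/dt = 0: 1.25(1 - B*/1020) = 0.0167·47.3, giving B* = 1020·(1 - 0.631) = 376.
From dH/dt = 0: 0.00656·376 - 0.115 = 0.0449C*, so C* = 2.35/0.0449 = 52.4.

B* ≈ 376, H* ≈ 47.3, C* ≈ 52.4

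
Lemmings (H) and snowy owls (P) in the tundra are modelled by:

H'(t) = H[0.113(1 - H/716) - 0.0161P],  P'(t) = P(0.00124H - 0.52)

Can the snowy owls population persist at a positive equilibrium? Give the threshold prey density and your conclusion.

Threshold H = 419; K > 419, so yes, the predator persists.

The predator equation gives dP/dt > 0 only when H > 0.52/0.00124 = 419.
Without the predator, H → K = 716. Since 716 > 419, the predator can invade and persist.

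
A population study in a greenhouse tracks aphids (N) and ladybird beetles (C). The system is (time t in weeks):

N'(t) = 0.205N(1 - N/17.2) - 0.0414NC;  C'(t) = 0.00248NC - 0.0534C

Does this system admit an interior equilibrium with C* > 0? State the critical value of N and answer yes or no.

Threshold N = 21.5; K < 21.5, so no, the predator goes extinct.

The predator equation gives dC/dt > 0 only when N > 0.0534/0.00248 = 21.5.
Without the predator, N → K = 17.2. Since 17.2 < 21.5, the predator cannot invade.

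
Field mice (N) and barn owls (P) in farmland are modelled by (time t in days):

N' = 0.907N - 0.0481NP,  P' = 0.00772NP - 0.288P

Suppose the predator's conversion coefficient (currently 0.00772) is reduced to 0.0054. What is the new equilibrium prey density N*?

At the interior fixed point, setting dP/dt = 0 with P > 0 fixes N* = (predator death rate)/(NP coefficient) — independent of the other coefficients.
With the change, N* = 0.288/0.0054 = 53.3; it rises from 37.3.

N* ≈ 53.3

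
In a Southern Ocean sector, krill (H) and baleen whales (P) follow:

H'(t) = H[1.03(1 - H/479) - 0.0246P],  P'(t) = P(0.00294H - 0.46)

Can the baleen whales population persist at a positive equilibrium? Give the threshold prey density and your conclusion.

Threshold H = 156; K > 156, so yes, the predator persists.

The predator equation gives dP/dt > 0 only when H > 0.46/0.00294 = 156.
Without the predator, H → K = 479. Since 479 > 156, the predator can invade and persist.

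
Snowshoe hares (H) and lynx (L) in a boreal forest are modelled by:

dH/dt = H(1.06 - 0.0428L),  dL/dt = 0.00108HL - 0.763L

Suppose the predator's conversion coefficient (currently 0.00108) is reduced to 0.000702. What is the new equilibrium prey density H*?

At the interior fixed point, setting dL/dt = 0 with L > 0 fixes H* = (predator death rate)/(HL coefficient) — independent of the other coefficients.
With the change, H* = 0.763/0.000702 = 1090; it rises from 706.

H* ≈ 1090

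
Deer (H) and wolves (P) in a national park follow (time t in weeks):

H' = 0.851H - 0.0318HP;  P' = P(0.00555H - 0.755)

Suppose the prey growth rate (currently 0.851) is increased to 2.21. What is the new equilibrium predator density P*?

At the interior fixed point, setting dH/dt = 0 with H > 0 fixes P* = (prey growth rate)/(HP coefficient) — independent of the other coefficients.
With the change, P* = 2.21/0.0318 = 69.5; it rises from 26.8.

P* ≈ 69.5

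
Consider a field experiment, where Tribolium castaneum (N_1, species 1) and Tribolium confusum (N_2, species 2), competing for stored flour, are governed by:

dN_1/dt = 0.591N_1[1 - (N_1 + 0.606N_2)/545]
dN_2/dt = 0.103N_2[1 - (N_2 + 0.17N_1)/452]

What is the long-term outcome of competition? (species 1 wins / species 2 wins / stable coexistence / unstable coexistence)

stable coexistence

Compare the nullcline intercepts: K1/α12 = 545/0.606 = 899 > K2 = 452; K2/α21 = 452/0.17 = 2660 > K1 = 545.
Since both inequalities hold, each species can invade when rare, so the interior equilibrium is stable.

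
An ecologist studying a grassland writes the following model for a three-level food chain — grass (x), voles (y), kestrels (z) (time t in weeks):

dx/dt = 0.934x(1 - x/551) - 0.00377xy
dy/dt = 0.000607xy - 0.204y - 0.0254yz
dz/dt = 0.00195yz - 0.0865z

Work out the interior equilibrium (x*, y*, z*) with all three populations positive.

From dz/dt = 0: 0.00195y* = 0.0865, so y* = 44.4.
From dx/dt = 0: 0.934(1 - x*/551) = 0.00377·44.4, giving x* = 551·(1 - 0.179) = 452.
From dy/dt = 0: 0.000607·452 - 0.204 = 0.0254z*, so z* = 0.0706/0.0254 = 2.78.

x* ≈ 452, y* ≈ 44.4, z* ≈ 2.78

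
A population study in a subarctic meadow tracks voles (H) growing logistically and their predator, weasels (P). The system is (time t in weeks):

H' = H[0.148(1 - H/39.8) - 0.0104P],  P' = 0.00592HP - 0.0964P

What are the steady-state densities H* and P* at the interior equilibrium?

H* ≈ 16.3, P* ≈ 8.41

From dP/dt = 0 with P > 0: 0.00592H* = 0.0964, so H* = 16.3.
Substitute into dH/dt = 0: 0.148(1 - 16.3/39.8) = 0.0104P*.
The bracket is 0.591, giving P* = 0.0874/0.0104 = 8.41.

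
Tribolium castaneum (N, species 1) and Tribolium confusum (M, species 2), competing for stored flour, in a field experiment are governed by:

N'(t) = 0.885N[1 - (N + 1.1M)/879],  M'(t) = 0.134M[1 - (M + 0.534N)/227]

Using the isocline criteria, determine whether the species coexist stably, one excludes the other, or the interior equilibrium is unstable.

Compare the nullcline intercepts: K1/α12 = 879/1.1 = 799 > K2 = 227; K2/α21 = 227/0.534 = 425 < K1 = 879.
Since the inequalities point opposite ways, species 1 can invade but species 2 cannot.

species 1 excludes species 2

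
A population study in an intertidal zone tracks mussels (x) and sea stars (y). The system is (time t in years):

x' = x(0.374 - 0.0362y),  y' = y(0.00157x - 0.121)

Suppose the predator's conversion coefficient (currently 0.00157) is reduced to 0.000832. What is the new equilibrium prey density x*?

At the interior fixed point, setting dy/dt = 0 with y > 0 fixes x* = (predator death rate)/(xy coefficient) — independent of the other coefficients.
With the change, x* = 0.121/0.000832 = 145; it rises from 77.1.

x* ≈ 145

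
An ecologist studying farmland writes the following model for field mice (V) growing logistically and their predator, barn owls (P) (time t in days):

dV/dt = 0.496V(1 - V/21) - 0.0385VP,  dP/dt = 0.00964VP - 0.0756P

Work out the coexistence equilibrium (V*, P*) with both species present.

From dP/dt = 0 with P > 0: 0.00964V* = 0.0756, so V* = 7.84.
Substitute into dV/dt = 0: 0.496(1 - 7.84/21) = 0.0385P*.
The bracket is 0.627, giving P* = 0.311/0.0385 = 8.07.

V* ≈ 7.84, P* ≈ 8.07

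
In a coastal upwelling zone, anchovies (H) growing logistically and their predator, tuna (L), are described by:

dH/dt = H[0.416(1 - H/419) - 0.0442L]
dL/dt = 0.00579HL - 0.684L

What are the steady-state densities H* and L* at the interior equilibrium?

From dL/dt = 0 with L > 0: 0.00579H* = 0.684, so H* = 118.
Substitute into dH/dt = 0: 0.416(1 - 118/419) = 0.0442L*.
The bracket is 0.718, giving L* = 0.299/0.0442 = 6.76.

H* ≈ 118, L* ≈ 6.76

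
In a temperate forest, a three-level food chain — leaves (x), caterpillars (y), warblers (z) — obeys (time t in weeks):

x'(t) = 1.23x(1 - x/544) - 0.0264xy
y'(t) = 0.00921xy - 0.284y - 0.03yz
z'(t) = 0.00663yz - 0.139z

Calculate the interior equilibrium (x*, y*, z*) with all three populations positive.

x* ≈ 299, y* ≈ 21, z* ≈ 82.4

From dz/dt = 0: 0.00663y* = 0.139, so y* = 21.
From dx/dt = 0: 1.23(1 - x*/544) = 0.0264·21, giving x* = 544·(1 - 0.45) = 299.
From dy/dt = 0: 0.00921·299 - 0.284 = 0.03z*, so z* = 2.47/0.03 = 82.4.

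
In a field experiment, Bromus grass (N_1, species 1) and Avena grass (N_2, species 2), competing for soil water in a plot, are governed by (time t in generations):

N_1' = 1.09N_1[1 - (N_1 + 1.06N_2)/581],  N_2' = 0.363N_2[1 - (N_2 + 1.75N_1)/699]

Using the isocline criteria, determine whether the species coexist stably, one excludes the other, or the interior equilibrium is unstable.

Compare the nullcline intercepts: K1/α12 = 581/1.06 = 548 < K2 = 699; K2/α21 = 699/1.75 = 399 < K1 = 581.
Since both are reversed, neither can invade when rare; the interior point is a saddle.

unstable coexistence (outcome depends on initial conditions)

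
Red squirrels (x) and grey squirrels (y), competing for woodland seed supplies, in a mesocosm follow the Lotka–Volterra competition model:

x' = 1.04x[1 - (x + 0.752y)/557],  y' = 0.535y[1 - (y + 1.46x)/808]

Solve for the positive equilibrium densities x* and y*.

x* ≈ 517, y* ≈ 53.3

Setting both brackets to zero gives the nullclines x + 0.752y = 557 and 1.46x + y = 808.
Substituting y = 808 - 1.46x into the first: x(1 - 0.752·1.46) = 557 - 0.752·808.
So x* = -50.6/-0.0979 = 517, and then y* = 808 - 1.46·517 = 53.3.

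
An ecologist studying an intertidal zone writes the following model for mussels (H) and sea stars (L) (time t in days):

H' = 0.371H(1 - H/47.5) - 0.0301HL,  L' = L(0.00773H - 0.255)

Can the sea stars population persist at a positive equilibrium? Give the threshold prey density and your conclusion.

The predator equation gives dL/dt > 0 only when H > 0.255/0.00773 = 33.
Without the predator, H → K = 47.5. Since 47.5 > 33, the predator can invade and persist.

Threshold H = 33; K > 33, so yes, the predator persists.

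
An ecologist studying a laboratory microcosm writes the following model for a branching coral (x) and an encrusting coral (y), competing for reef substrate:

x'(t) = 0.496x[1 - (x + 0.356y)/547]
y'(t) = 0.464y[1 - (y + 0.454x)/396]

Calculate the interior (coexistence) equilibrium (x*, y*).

x* ≈ 484, y* ≈ 176

Setting both brackets to zero gives the nullclines x + 0.356y = 547 and 0.454x + y = 396.
Substituting y = 396 - 0.454x into the first: x(1 - 0.356·0.454) = 547 - 0.356·396.
So x* = 406/0.838 = 484, and then y* = 396 - 0.454·484 = 176.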